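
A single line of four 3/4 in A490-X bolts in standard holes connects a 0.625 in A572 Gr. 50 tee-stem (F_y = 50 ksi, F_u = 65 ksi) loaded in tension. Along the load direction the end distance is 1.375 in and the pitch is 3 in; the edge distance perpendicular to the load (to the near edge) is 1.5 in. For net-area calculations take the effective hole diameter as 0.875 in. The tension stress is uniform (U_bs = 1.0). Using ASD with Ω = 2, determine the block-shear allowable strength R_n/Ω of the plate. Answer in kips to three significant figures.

111 kips

Shear plane L_v = 1.375 + 3·3 = 10.38 in; A_gv = 10.38 × 0.625 = 6.484 in².
A_nv = (10.38 − 3.5·0.875) × 0.625 = 4.57 in².
A_nt = (1.5 − 0.5·0.875) × 0.625 = 0.6641 in².
0.6 F_u A_nv = 178.2 kips; 0.6 F_y A_gv = 194.5 kips → shear rupture governs the shear term.
R_n = 178.2 + 1.0 × 65 × 0.6641 = 221.4 kips.
Allowable strength R_n/Ω = 221.4 / 2 = 111 kips.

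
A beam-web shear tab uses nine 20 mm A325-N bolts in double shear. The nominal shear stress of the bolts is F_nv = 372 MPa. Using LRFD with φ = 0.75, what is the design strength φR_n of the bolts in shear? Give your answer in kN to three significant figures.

1580 kN

A_b = π × 20² / 4 = 314.2 mm².
R_n = F_nv · A_b · n · n_s = 372 × 314.2 × 9 × 2 / 1000 = 2104 kN.
Design strength φR_n = 0.75 × 2104 = 1580 kN.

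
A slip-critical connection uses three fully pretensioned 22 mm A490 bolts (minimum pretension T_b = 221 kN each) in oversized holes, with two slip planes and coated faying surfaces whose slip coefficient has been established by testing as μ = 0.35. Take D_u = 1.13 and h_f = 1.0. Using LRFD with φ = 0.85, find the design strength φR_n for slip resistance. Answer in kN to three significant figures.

R_n = μ · D_u · h_f · T_b · n_s · n_b = 0.35 × 1.13 × 1.0 × 221 × 2 × 3 = 524.4 kN.
Design strength φR_n = 0.85 × 524.4 = 446 kN.

446 kN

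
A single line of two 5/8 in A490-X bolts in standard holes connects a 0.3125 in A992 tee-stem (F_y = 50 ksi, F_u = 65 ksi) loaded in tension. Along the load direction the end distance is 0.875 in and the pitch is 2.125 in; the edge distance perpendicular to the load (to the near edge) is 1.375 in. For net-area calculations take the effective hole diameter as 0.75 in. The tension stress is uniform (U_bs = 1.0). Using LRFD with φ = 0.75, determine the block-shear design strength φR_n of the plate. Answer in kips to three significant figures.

32.4 kips

Shear plane L_v = 0.875 + 1·2.125 = 3 in; A_gv = 3 × 0.3125 = 0.9375 in².
A_nv = (3 − 1.5·0.75) × 0.3125 = 0.5859 in².
A_nt = (1.375 − 0.5·0.75) × 0.3125 = 0.3125 in².
0.6 F_u A_nv = 22.85 kips; 0.6 F_y A_gv = 28.12 kips → shear rupture governs the shear term.
R_n = 22.85 + 1.0 × 65 × 0.3125 = 43.16 kips.
Design strength φR_n = 0.75 × 43.16 = 32.4 kips.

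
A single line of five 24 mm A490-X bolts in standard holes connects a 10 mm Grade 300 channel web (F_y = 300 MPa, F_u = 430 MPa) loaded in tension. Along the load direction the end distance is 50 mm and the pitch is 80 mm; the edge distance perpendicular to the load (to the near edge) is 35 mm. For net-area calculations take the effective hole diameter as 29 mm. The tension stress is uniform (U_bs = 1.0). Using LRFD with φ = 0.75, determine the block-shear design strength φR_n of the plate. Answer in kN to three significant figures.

Shear plane L_v = 50 + 4·80 = 370 mm; A_gv = 370 × 10 = 3700 mm².
A_nv = (370 − 4.5·29) × 10 = 2395 mm².
A_nt = (35 − 0.5·29) × 10 = 205 mm².
0.6 F_u A_nv = 617.9 kN; 0.6 F_y A_gv = 666 kN → shear rupture governs the shear term.
R_n = 617.9 + 1.0 × 430 × 205 / 1000 = 706.1 kN.
Design strength φR_n = 0.75 × 706.1 = 530 kN.

530 kN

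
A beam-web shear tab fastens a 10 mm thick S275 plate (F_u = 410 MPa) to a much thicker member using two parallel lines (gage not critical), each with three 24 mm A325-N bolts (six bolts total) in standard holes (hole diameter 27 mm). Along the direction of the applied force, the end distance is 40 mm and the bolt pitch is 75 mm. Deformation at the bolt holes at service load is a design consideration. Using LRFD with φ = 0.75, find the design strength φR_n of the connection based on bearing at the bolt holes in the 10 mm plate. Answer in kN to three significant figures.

Per bolt r_n = 1.2 l_c t F_u ≤ 2.4 d t F_u; upper limit = 2.4 × 24 × 10 × 410 / 1000 = 236.2 kN.
Edge bolt: l_c = 40 − 27/2 = 26.5 mm → 1.2 × 26.5 × 10 × 410 / 1000 = 130.4 → r_n = 130.4 kN.
Interior bolts: l_c = 75 − 27 = 48 mm → 1.2 × 48 × 10 × 410 / 1000 = 236.2 → r_n = 236.2 kN.
R_n = 2 × 130.4 + 4 × 236.2 = 1205 kN.
Design strength φR_n = 0.75 × 1205 = 904 kN.

904 kN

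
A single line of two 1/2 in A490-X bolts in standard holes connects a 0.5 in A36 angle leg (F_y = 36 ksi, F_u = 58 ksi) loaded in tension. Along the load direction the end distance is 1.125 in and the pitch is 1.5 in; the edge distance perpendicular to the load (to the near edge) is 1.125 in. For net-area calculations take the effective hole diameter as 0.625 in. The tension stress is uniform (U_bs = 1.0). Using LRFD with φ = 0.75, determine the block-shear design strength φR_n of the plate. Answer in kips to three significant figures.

Shear plane L_v = 1.125 + 1·1.5 = 2.625 in; A_gv = 2.625 × 0.5 = 1.312 in².
A_nv = (2.625 − 1.5·0.625) × 0.5 = 0.8438 in².
A_nt = (1.125 − 0.5·0.625) × 0.5 = 0.4062 in².
0.6 F_u A_nv = 29.36 kips; 0.6 F_y A_gv = 28.35 kips → shear yielding governs the shear term.
R_n = 28.35 + 1.0 × 58 × 0.4062 = 51.91 kips.
Design strength φR_n = 0.75 × 51.91 = 38.9 kips.

38.9 kips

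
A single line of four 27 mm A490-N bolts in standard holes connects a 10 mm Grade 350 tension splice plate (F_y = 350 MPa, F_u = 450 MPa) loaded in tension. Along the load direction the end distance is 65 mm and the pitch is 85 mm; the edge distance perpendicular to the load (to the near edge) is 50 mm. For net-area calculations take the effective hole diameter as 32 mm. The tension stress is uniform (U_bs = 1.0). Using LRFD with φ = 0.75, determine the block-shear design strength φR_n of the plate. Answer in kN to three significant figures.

536 kN

Shear plane L_v = 65 + 3·85 = 320 mm; A_gv = 320 × 10 = 3200 mm².
A_nv = (320 − 3.5·32) × 10 = 2080 mm².
A_nt = (50 − 0.5·32) × 10 = 340 mm².
0.6 F_u A_nv = 561.6 kN; 0.6 F_y A_gv = 672 kN → shear rupture governs the shear term.
R_n = 561.6 + 1.0 × 450 × 340 / 1000 = 714.6 kN.
Design strength φR_n = 0.75 × 714.6 = 536 kN.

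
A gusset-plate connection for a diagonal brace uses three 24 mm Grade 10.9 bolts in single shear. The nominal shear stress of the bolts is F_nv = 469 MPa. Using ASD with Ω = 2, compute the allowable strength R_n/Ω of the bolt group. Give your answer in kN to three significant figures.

A_b = π × 24² / 4 = 452.4 mm².
R_n = F_nv · A_b · n · n_s = 469 × 452.4 × 3 × 1 / 1000 = 636.5 kN.
Allowable strength R_n/Ω = 636.5 / 2 = 318 kN.

318 kN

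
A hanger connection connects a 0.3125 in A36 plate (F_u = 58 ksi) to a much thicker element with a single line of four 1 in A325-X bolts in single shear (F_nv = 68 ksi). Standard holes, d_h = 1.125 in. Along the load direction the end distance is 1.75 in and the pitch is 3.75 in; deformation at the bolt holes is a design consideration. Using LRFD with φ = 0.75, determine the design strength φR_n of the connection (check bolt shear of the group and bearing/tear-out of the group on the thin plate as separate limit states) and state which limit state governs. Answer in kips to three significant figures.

117 kips (bearing governs)

Bolt shear: A_b = π·1²/4 = 0.7854 in²; R_n = 68 × 0.7854 × 4 × 1 = 213.6 kips → 0.75 × 213.6 = 160 kips.
Bearing (1.2 l_c t F_u ≤ 2.4 d t F_u): upper limit = 2.4·1·0.3125·58 = 43.5 kips.
  Edge l_c = 1.75 − 1.125/2 = 1.188 → r_n = 25.83 kips; interior l_c = 3.75 − 1.125 = 2.625 → r_n = 43.5 kips.
  R_n,bearing = 1·25.83 + 3·43.5 = 156.3 kips → 0.75 × 156.3 = 117 kips.
Bearing governs: 117 kips.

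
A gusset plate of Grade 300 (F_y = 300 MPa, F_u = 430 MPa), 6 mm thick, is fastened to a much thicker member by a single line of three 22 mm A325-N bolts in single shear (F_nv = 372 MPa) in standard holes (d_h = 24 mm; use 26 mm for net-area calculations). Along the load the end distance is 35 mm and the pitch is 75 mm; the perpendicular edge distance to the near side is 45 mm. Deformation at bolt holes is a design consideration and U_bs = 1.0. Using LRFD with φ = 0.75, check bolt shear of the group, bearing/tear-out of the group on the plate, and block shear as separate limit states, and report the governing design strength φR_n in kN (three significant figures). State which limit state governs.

Bolt shear: A_b = π·22²/4 = 380.1 mm²; R_n = 372 × 380.1 × 3 × 1 / 1000 = 424.2 kN → 0.75 × 424.2 = 318 kN.
Bearing: edge l_c = 23, r_n = 71.21 kN; interior l_c = 51, r_n = 136.2 kN; R_n = 71.21 + 2·136.2 = 343.7 kN → 258 kN.
Block shear: A_gv = 1110, A_nv = 720, A_nt = 192 mm²; R_n = min(0.6F_uA_nv, 0.6F_yA_gv) + U_bs·F_u·A_nt = 268.3 kN → 201 kN.
Block shear governs: 201 kN.

201 kN (block shear governs)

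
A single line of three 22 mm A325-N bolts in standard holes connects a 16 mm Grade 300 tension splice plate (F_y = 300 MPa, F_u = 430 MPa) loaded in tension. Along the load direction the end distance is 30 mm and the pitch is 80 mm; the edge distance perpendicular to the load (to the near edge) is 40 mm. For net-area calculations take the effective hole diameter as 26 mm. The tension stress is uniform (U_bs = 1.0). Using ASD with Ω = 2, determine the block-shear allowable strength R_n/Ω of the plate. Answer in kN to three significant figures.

Shear plane L_v = 30 + 2·80 = 190 mm; A_gv = 190 × 16 = 3040 mm².
A_nv = (190 − 2.5·26) × 16 = 2000 mm².
A_nt = (40 − 0.5·26) × 16 = 432 mm².
0.6 F_u A_nv = 516 kN; 0.6 F_y A_gv = 547.2 kN → shear rupture governs the shear term.
R_n = 516 + 1.0 × 430 × 432 / 1000 = 701.8 kN.
Allowable strength R_n/Ω = 701.8 / 2 = 351 kN.

351 kN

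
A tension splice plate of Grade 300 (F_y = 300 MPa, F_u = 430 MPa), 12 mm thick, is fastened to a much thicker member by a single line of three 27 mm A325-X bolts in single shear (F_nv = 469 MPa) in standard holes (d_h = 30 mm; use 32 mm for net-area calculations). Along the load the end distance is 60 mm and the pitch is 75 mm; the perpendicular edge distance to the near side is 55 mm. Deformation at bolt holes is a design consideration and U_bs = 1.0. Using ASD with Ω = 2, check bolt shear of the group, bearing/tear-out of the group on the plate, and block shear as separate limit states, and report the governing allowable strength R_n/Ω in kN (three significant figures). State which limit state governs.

Bolt shear: A_b = π·27²/4 = 572.6 mm²; R_n = 469 × 572.6 × 3 × 1 / 1000 = 805.6 kN → 805.6 / 2 = 403 kN.
Bearing: edge l_c = 45, r_n = 278.6 kN; interior l_c = 45, r_n = 278.6 kN; R_n = 278.6 + 2·278.6 = 835.9 kN → 418 kN.
Block shear: A_gv = 2520, A_nv = 1560, A_nt = 468 mm²; R_n = min(0.6F_uA_nv, 0.6F_yA_gv) + U_bs·F_u·A_nt = 603.7 kN → 302 kN.
Block shear governs: 302 kN.

302 kN (block shear governs)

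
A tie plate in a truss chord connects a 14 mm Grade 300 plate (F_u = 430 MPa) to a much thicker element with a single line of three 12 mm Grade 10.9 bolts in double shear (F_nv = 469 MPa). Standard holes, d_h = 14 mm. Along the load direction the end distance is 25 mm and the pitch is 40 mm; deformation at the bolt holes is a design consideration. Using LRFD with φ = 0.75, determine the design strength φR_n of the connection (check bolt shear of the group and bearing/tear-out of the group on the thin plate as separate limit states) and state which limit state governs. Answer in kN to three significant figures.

Bolt shear: A_b = π·12²/4 = 113.1 mm²; R_n = 469 × 113.1 × 3 × 2 / 1000 = 318.3 kN → 0.75 × 318.3 = 239 kN.
Bearing (1.2 l_c t F_u ≤ 2.4 d t F_u): upper limit = 2.4·12·14·430 / 1000 = 173.4 kN.
  Edge l_c = 25 − 14/2 = 18 → r_n = 130 kN; interior l_c = 40 − 14 = 26 → r_n = 173.4 kN.
  R_n,bearing = 1·130 + 2·173.4 = 476.8 kN → 0.75 × 476.8 = 358 kN.
Bolt shear governs: 239 kN.

239 kN (bolt shear governs)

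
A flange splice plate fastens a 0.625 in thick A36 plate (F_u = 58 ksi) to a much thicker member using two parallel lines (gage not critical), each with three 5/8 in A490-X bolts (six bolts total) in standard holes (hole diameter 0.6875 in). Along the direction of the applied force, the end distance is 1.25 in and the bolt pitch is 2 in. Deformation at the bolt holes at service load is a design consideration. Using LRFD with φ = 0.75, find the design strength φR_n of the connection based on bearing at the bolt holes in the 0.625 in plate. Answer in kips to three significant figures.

Per bolt r_n = 1.2 l_c t F_u ≤ 2.4 d t F_u; upper limit = 2.4 × 0.625 × 0.625 × 58 = 54.38 kips.
Edge bolt: l_c = 1.25 − 0.6875/2 = 0.9062 in → 1.2 × 0.9062 × 0.625 × 58 = 39.42 → r_n = 39.42 kips.
Interior bolts: l_c = 2 − 0.6875 = 1.312 in → 1.2 × 1.312 × 0.625 × 58 = 57.09 → r_n = 54.38 kips.
R_n = 2 × 39.42 + 4 × 54.38 = 296.3 kips.
Design strength φR_n = 0.75 × 296.3 = 222 kips.

222 kips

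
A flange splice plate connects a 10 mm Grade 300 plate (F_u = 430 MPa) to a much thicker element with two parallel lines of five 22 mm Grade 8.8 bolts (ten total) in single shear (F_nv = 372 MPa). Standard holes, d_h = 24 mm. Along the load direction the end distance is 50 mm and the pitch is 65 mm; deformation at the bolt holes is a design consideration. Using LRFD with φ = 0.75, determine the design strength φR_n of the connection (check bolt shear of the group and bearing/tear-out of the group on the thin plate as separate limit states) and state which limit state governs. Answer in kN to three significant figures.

1060 kN (bolt shear governs)

Bolt shear: A_b = π·22²/4 = 380.1 mm²; R_n = 372 × 380.1 × 10 × 1 / 1000 = 1414 kN → 0.75 × 1414 = 1060 kN.
Bearing (1.2 l_c t F_u ≤ 2.4 d t F_u): upper limit = 2.4·22·10·430 / 1000 = 227 kN.
  Edge l_c = 50 − 24/2 = 38 → r_n = 196.1 kN; interior l_c = 65 − 24 = 41 → r_n = 211.6 kN.
  R_n,bearing = 2·196.1 + 8·211.6 = 2085 kN → 0.75 × 2085 = 1560 kN.
Bolt shear governs: 1060 kN.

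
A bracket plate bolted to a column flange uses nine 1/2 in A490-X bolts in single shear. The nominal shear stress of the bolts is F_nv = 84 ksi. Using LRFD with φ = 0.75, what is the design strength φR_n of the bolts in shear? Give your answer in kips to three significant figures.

111 kips

A_b = π × 0.5² / 4 = 0.1963 in².
R_n = F_nv · A_b · n · n_s = 84 × 0.1963 × 9 × 1 = 148.4 kips.
Design strength φR_n = 0.75 × 148.4 = 111 kips.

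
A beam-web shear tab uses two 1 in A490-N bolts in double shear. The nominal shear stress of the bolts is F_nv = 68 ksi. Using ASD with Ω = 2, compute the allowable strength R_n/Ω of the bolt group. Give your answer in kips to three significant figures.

A_b = π × 1² / 4 = 0.7854 in².
R_n = F_nv · A_b · n · n_s = 68 × 0.7854 × 2 × 2 = 213.6 kips.
Allowable strength R_n/Ω = 213.6 / 2 = 107 kips.

107 kips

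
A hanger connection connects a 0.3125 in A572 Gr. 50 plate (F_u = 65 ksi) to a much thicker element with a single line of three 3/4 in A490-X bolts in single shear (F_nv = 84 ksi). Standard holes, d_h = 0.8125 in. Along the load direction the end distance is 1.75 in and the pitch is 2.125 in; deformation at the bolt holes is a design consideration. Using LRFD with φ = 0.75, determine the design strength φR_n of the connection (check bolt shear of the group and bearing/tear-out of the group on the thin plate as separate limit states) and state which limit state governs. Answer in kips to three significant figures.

72.6 kips (bearing governs)

Bolt shear: A_b = π·0.75²/4 = 0.4418 in²; R_n = 84 × 0.4418 × 3 × 1 = 111.3 kips → 0.75 × 111.3 = 83.5 kips.
Bearing (1.2 l_c t F_u ≤ 2.4 d t F_u): upper limit = 2.4·0.75·0.3125·65 = 36.56 kips.
  Edge l_c = 1.75 − 0.8125/2 = 1.344 → r_n = 32.75 kips; interior l_c = 2.125 − 0.8125 = 1.312 → r_n = 31.99 kips.
  R_n,bearing = 1·32.75 + 2·31.99 = 96.74 kips → 0.75 × 96.74 = 72.6 kips.
Bearing governs: 72.6 kips.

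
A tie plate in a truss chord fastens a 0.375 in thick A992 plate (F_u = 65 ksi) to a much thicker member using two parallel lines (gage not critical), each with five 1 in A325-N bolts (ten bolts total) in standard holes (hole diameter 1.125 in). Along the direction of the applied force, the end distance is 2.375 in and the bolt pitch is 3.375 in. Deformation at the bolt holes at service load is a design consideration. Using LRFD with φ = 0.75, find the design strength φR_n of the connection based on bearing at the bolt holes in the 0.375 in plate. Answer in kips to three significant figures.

Per bolt r_n = 1.2 l_c t F_u ≤ 2.4 d t F_u; upper limit = 2.4 × 1 × 0.375 × 65 = 58.5 kips.
Edge bolt: l_c = 2.375 − 1.125/2 = 1.812 in → 1.2 × 1.812 × 0.375 × 65 = 53.02 → r_n = 53.02 kips.
Interior bolts: l_c = 3.375 − 1.125 = 2.25 in → 1.2 × 2.25 × 0.375 × 65 = 65.81 → r_n = 58.5 kips.
R_n = 2 × 53.02 + 8 × 58.5 = 574 kips.
Design strength φR_n = 0.75 × 574 = 431 kips.

431 kips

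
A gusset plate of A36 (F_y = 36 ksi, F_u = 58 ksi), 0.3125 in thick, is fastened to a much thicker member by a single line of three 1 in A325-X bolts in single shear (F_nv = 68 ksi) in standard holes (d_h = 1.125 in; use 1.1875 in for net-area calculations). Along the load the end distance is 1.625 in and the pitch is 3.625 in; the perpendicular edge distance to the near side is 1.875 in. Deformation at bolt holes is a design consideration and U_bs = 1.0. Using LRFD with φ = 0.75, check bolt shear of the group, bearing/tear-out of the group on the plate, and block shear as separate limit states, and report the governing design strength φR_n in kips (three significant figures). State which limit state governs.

62.3 kips (block shear governs)

Bolt shear: A_b = π·1²/4 = 0.7854 in²; R_n = 68 × 0.7854 × 3 × 1 = 160.2 kips → 0.75 × 160.2 = 120 kips.
Bearing: edge l_c = 1.062, r_n = 23.11 kips; interior l_c = 2.5, r_n = 43.5 kips; R_n = 23.11 + 2·43.5 = 110.1 kips → 82.6 kips.
Block shear: A_gv = 2.773, A_nv = 1.846, A_nt = 0.4004 in²; R_n = min(0.6F_uA_nv, 0.6F_yA_gv) + U_bs·F_u·A_nt = 83.13 kips → 62.3 kips.
Block shear governs: 62.3 kips.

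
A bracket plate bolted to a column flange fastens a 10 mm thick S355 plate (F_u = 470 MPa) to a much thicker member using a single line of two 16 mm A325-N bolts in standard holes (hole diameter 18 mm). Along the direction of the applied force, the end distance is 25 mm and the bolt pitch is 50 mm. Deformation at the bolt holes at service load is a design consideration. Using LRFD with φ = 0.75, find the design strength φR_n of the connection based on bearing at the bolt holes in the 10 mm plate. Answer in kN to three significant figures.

203 kN

Per bolt r_n = 1.2 l_c t F_u ≤ 2.4 d t F_u; upper limit = 2.4 × 16 × 10 × 470 / 1000 = 180.5 kN.
Edge bolt: l_c = 25 − 18/2 = 16 mm → 1.2 × 16 × 10 × 470 / 1000 = 90.24 → r_n = 90.24 kN.
Interior bolts: l_c = 50 − 18 = 32 mm → 1.2 × 32 × 10 × 470 / 1000 = 180.5 → r_n = 180.5 kN.
R_n = 1 × 90.24 + 1 × 180.5 = 270.7 kN.
Design strength φR_n = 0.75 × 270.7 = 203 kN.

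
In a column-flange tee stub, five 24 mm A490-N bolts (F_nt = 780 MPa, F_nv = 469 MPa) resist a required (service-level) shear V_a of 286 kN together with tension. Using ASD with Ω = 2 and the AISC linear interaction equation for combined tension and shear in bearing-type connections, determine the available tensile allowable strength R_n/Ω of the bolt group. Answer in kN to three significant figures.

A_b = π·24²/4 = 452.4 mm²; f_rv = 286 × 1000 / (5 × 452.4) = 126.4 MPa.
F'_nt = 1.3 F_nt − (Ω F_nt / F_nv) f_rv = 1.3·780 − (2·780/469)·126.4 = 593.4 MPa, capped at F_nt → F'_nt = 593.4 MPa.
R_n = F'_nt · A_b · n = 593.4 × 452.4 × 5 / 1000 = 1342 kN.
Allowable strength R_n/Ω = 1342 / 2 = 671 kN.

671 kN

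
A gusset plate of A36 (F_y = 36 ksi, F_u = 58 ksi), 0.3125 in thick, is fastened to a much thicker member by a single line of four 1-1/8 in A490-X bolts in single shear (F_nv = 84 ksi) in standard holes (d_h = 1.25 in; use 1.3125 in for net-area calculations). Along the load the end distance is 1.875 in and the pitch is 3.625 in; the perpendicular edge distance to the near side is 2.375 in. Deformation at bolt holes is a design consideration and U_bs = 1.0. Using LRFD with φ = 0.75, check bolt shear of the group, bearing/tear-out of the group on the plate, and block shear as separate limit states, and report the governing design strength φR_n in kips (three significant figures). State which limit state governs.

Bolt shear: A_b = π·1.125²/4 = 0.994 in²; R_n = 84 × 0.994 × 4 × 1 = 334 kips → 0.75 × 334 = 250 kips.
Bearing: edge l_c = 1.25, r_n = 27.19 kips; interior l_c = 2.375, r_n = 48.94 kips; R_n = 27.19 + 3·48.94 = 174 kips → 130 kips.
Block shear: A_gv = 3.984, A_nv = 2.549, A_nt = 0.5371 in²; R_n = min(0.6F_uA_nv, 0.6F_yA_gv) + U_bs·F_u·A_nt = 117.2 kips → 87.9 kips.
Block shear governs: 87.9 kips.

87.9 kips (block shear governs)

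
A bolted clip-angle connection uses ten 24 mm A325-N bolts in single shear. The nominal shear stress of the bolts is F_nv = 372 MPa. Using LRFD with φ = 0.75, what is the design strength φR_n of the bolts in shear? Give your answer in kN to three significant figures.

1260 kN

A_b = π × 24² / 4 = 452.4 mm².
R_n = F_nv · A_b · n · n_s = 372 × 452.4 × 10 × 1 / 1000 = 1683 kN.
Design strength φR_n = 0.75 × 1683 = 1260 kN.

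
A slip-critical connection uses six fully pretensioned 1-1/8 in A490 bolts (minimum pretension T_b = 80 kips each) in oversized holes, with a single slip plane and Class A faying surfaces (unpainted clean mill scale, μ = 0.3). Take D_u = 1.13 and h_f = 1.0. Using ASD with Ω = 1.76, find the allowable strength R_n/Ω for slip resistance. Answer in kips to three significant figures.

R_n = μ · D_u · h_f · T_b · n_s · n_b = 0.3 × 1.13 × 1.0 × 80 × 1 × 6 = 162.7 kips.
Allowable strength R_n/Ω = 162.7 / 1.76 = 92.5 kips.

92.5 kips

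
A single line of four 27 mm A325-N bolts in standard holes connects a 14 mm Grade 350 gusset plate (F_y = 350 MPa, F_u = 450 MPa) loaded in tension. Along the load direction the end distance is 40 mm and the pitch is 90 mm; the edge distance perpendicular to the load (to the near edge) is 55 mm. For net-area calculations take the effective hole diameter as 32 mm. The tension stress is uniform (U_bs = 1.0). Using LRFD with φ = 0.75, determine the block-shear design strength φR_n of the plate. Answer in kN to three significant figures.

746 kN

Shear plane L_v = 40 + 3·90 = 310 mm; A_gv = 310 × 14 = 4340 mm².
A_nv = (310 − 3.5·32) × 14 = 2772 mm².
A_nt = (55 − 0.5·32) × 14 = 546 mm².
0.6 F_u A_nv = 748.4 kN; 0.6 F_y A_gv = 911.4 kN → shear rupture governs the shear term.
R_n = 748.4 + 1.0 × 450 × 546 / 1000 = 994.1 kN.
Design strength φR_n = 0.75 × 994.1 = 746 kN.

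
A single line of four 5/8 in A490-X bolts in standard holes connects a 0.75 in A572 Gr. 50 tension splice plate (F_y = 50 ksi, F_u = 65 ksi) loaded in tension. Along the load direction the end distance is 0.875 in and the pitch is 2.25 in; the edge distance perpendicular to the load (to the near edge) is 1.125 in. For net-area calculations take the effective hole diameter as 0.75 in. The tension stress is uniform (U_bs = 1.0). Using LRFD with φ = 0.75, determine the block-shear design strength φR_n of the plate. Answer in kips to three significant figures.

Shear plane L_v = 0.875 + 3·2.25 = 7.625 in; A_gv = 7.625 × 0.75 = 5.719 in².
A_nv = (7.625 − 3.5·0.75) × 0.75 = 3.75 in².
A_nt = (1.125 − 0.5·0.75) × 0.75 = 0.5625 in².
0.6 F_u A_nv = 146.2 kips; 0.6 F_y A_gv = 171.6 kips → shear rupture governs the shear term.
R_n = 146.2 + 1.0 × 65 × 0.5625 = 182.8 kips.
Design strength φR_n = 0.75 × 182.8 = 137 kips.

137 kips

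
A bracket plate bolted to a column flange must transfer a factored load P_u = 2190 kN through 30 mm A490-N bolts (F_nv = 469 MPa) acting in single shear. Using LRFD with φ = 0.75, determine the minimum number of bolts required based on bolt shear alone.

9 bolts

A_b = π·30²/4 = 706.9 mm².
Per-bolt design strength φR_n = 0.75 × 469 × 706.9 × 1 / 1000 = 248.6 kN.
n ≥ 2190 / 248.6 = 8.808 → use 9 bolts.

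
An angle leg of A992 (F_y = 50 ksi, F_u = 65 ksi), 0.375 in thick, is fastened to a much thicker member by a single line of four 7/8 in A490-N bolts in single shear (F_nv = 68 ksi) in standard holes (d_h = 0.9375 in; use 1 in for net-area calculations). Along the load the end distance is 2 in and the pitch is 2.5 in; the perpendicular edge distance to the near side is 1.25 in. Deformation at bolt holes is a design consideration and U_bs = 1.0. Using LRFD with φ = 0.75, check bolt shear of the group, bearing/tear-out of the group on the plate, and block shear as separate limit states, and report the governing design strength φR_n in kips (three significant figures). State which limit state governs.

79.5 kips (block shear governs)

Bolt shear: A_b = π·0.875²/4 = 0.6013 in²; R_n = 68 × 0.6013 × 4 × 1 = 163.6 kips → 0.75 × 163.6 = 123 kips.
Bearing: edge l_c = 1.531, r_n = 44.79 kips; interior l_c = 1.562, r_n = 45.7 kips; R_n = 44.79 + 3·45.7 = 181.9 kips → 136 kips.
Block shear: A_gv = 3.562, A_nv = 2.25, A_nt = 0.2812 in²; R_n = min(0.6F_uA_nv, 0.6F_yA_gv) + U_bs·F_u·A_nt = 106 kips → 79.5 kips.
Block shear governs: 79.5 kips.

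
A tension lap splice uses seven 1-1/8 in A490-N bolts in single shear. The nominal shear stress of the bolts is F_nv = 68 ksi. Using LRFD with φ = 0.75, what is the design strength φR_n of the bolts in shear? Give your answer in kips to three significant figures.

A_b = π × 1.125² / 4 = 0.994 in².
R_n = F_nv · A_b · n · n_s = 68 × 0.994 × 7 × 1 = 473.2 kips.
Design strength φR_n = 0.75 × 473.2 = 355 kips.

355 kips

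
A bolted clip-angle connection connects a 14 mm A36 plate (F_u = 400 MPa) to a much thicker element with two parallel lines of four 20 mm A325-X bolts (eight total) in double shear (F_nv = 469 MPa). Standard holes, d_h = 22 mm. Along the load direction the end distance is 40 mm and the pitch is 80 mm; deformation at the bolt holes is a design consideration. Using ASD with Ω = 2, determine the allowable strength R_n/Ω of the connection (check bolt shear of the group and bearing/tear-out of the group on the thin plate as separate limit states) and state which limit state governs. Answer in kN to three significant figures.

Bolt shear: A_b = π·20²/4 = 314.2 mm²; R_n = 469 × 314.2 × 8 × 2 / 1000 = 2357 kN → 2357 / 2 = 1180 kN.
Bearing (1.2 l_c t F_u ≤ 2.4 d t F_u): upper limit = 2.4·20·14·400 / 1000 = 268.8 kN.
  Edge l_c = 40 − 22/2 = 29 → r_n = 194.9 kN; interior l_c = 80 − 22 = 58 → r_n = 268.8 kN.
  R_n,bearing = 2·194.9 + 6·268.8 = 2003 kN → 2003 / 2 = 1000 kN.
Bearing governs: 1000 kN.

1000 kN (bearing governs)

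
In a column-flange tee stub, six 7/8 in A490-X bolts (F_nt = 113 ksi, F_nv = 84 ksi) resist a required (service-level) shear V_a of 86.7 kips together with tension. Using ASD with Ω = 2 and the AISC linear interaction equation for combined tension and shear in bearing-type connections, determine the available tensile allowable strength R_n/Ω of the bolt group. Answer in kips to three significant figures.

148 kips

A_b = π·0.875²/4 = 0.6013 in²; f_rv = 86.7 / (6 × 0.6013) = 24.03 ksi.
F'_nt = 1.3 F_nt − (Ω F_nt / F_nv) f_rv = 1.3·113 − (2·113/84)·24.03 = 82.25 ksi, capped at F_nt → F'_nt = 82.25 ksi.
R_n = F'_nt · A_b · n = 82.25 × 0.6013 × 6 = 296.7 kips.
Allowable strength R_n/Ω = 296.7 / 2 = 148 kips.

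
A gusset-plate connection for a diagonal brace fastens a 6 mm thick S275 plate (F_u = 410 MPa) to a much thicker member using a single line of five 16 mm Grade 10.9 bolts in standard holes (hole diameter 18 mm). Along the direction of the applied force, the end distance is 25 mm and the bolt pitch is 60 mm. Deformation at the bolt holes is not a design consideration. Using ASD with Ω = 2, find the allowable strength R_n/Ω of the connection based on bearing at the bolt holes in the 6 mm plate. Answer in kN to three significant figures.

Per bolt r_n = 1.5 l_c t F_u ≤ 3.0 d t F_u; upper limit = 3.0 × 16 × 6 × 410 / 1000 = 118.1 kN.
Edge bolt: l_c = 25 − 18/2 = 16 mm → 1.5 × 16 × 6 × 410 / 1000 = 59.04 → r_n = 59.04 kN.
Interior bolts: l_c = 60 − 18 = 42 mm → 1.5 × 42 × 6 × 410 / 1000 = 155 → r_n = 118.1 kN.
R_n = 1 × 59.04 + 4 × 118.1 = 531.4 kN.
Allowable strength R_n/Ω = 531.4 / 2 = 266 kN.

266 kN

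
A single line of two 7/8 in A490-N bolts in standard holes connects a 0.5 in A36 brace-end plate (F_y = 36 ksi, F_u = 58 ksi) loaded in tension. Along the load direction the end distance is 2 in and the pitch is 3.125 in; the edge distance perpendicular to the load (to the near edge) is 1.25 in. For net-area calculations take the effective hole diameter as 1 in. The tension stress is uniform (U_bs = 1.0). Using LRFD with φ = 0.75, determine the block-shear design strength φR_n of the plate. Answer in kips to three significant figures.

Shear plane L_v = 2 + 1·3.125 = 5.125 in; A_gv = 5.125 × 0.5 = 2.562 in².
A_nv = (5.125 − 1.5·1) × 0.5 = 1.812 in².
A_nt = (1.25 − 0.5·1) × 0.5 = 0.375 in².
0.6 F_u A_nv = 63.07 kips; 0.6 F_y A_gv = 55.35 kips → shear yielding governs the shear term.
R_n = 55.35 + 1.0 × 58 × 0.375 = 77.1 kips.
Design strength φR_n = 0.75 × 77.1 = 57.8 kips.

57.8 kips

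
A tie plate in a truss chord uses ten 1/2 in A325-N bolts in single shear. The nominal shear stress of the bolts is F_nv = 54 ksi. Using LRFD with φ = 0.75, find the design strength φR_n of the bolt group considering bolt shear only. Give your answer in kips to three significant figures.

A_b = π × 0.5² / 4 = 0.1963 in².
R_n = F_nv · A_b · n · n_s = 54 × 0.1963 × 10 × 1 = 106 kips.
Design strength φR_n = 0.75 × 106 = 79.5 kips.

79.5 kips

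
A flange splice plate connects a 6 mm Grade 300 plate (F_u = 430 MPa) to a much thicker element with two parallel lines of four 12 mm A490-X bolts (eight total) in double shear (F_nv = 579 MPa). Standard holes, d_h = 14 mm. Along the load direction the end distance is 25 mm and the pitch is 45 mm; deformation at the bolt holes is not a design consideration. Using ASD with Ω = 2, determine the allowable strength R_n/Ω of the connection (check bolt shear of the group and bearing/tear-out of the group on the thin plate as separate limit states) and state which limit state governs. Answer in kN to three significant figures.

348 kN (bearing governs)

Bolt shear: A_b = π·12²/4 = 113.1 mm²; R_n = 579 × 113.1 × 8 × 2 / 1000 = 1048 kN → 1048 / 2 = 524 kN.
Bearing (1.5 l_c t F_u ≤ 3.0 d t F_u): upper limit = 3.0·12·6·430 / 1000 = 92.88 kN.
  Edge l_c = 25 − 14/2 = 18 → r_n = 69.66 kN; interior l_c = 45 − 14 = 31 → r_n = 92.88 kN.
  R_n,bearing = 2·69.66 + 6·92.88 = 696.6 kN → 696.6 / 2 = 348 kN.
Bearing governs: 348 kN.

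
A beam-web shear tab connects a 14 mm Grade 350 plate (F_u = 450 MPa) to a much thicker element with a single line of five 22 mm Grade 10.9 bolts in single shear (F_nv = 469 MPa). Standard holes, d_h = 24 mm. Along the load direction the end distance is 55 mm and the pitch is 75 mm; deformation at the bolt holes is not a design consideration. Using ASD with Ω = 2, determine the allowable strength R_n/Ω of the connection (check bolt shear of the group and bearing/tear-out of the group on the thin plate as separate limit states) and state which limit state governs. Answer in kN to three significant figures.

Bolt shear: A_b = π·22²/4 = 380.1 mm²; R_n = 469 × 380.1 × 5 × 1 / 1000 = 891.4 kN → 891.4 / 2 = 446 kN.
Bearing (1.5 l_c t F_u ≤ 3.0 d t F_u): upper limit = 3.0·22·14·450 / 1000 = 415.8 kN.
  Edge l_c = 55 − 24/2 = 43 → r_n = 406.4 kN; interior l_c = 75 − 24 = 51 → r_n = 415.8 kN.
  R_n,bearing = 1·406.4 + 4·415.8 = 2070 kN → 2070 / 2 = 1030 kN.
Bolt shear governs: 446 kN.

446 kN (bolt shear governs)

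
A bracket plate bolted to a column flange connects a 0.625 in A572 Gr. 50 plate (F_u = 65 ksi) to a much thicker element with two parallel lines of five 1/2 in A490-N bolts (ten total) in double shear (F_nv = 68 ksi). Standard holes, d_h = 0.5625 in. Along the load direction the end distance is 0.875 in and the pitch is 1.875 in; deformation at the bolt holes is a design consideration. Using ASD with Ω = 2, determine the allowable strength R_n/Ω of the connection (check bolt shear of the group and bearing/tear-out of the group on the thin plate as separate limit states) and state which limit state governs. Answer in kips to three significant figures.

134 kips (bolt shear governs)

Bolt shear: A_b = π·0.5²/4 = 0.1963 in²; R_n = 68 × 0.1963 × 10 × 2 = 267 kips → 267 / 2 = 134 kips.
Bearing (1.2 l_c t F_u ≤ 2.4 d t F_u): upper limit = 2.4·0.5·0.625·65 = 48.75 kips.
  Edge l_c = 0.875 − 0.5625/2 = 0.5938 → r_n = 28.95 kips; interior l_c = 1.875 − 0.5625 = 1.312 → r_n = 48.75 kips.
  R_n,bearing = 2·28.95 + 8·48.75 = 447.9 kips → 447.9 / 2 = 224 kips.
Bolt shear governs: 134 kips.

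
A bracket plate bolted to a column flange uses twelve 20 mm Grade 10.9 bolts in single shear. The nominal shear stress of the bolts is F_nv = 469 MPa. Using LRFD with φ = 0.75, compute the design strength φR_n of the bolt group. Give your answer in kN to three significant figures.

A_b = π × 20² / 4 = 314.2 mm².
R_n = F_nv · A_b · n · n_s = 469 × 314.2 × 12 × 1 / 1000 = 1768 kN.
Design strength φR_n = 0.75 × 1768 = 1330 kN.

1330 kN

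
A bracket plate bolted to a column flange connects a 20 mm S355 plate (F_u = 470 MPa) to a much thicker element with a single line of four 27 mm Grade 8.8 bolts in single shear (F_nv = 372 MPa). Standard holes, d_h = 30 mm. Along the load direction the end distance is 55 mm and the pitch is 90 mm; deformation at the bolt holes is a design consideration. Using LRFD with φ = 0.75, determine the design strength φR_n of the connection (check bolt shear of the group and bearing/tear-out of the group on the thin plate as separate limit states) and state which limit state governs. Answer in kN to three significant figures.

Bolt shear: A_b = π·27²/4 = 572.6 mm²; R_n = 372 × 572.6 × 4 × 1 / 1000 = 852 kN → 0.75 × 852 = 639 kN.
Bearing (1.2 l_c t F_u ≤ 2.4 d t F_u): upper limit = 2.4·27·20·470 / 1000 = 609.1 kN.
  Edge l_c = 55 − 30/2 = 40 → r_n = 451.2 kN; interior l_c = 90 − 30 = 60 → r_n = 609.1 kN.
  R_n,bearing = 1·451.2 + 3·609.1 = 2279 kN → 0.75 × 2279 = 1710 kN.
Bolt shear governs: 639 kN.

639 kN (bolt shear governs)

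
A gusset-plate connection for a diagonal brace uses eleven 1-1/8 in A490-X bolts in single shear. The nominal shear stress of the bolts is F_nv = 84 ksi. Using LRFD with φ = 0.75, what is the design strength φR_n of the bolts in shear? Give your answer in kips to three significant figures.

A_b = π × 1.125² / 4 = 0.994 in².
R_n = F_nv · A_b · n · n_s = 84 × 0.994 × 11 × 1 = 918.5 kips.
Design strength φR_n = 0.75 × 918.5 = 689 kips.

689 kips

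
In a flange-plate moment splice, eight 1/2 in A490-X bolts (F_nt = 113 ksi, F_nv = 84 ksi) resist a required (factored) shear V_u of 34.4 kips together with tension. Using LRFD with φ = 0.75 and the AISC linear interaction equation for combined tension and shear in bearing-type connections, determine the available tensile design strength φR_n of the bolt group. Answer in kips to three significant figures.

127 kips

A_b = π·0.5²/4 = 0.1963 in²; f_rv = 34.4 / (8 × 0.1963) = 21.9 ksi.
F'_nt = 1.3 F_nt − (F_nt / φF_nv) f_rv = 1.3·113 − (113/(0.75·84))·21.9 = 107.6 ksi, capped at F_nt → F'_nt = 107.6 ksi.
R_n = F'_nt · A_b · n = 107.6 × 0.1963 × 8 = 169 kips.
Design strength φR_n = 0.75 × 169 = 127 kips.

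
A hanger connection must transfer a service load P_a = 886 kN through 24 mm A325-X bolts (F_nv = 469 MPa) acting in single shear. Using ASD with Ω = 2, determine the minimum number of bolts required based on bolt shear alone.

9 bolts

A_b = π·24²/4 = 452.4 mm².
Per-bolt allowable strength R_n/Ω = 469 × 452.4 × 1 / 1000 / 2 = 106.1 kN.
n ≥ 886 / 106.1 = 8.352 → use 9 bolts.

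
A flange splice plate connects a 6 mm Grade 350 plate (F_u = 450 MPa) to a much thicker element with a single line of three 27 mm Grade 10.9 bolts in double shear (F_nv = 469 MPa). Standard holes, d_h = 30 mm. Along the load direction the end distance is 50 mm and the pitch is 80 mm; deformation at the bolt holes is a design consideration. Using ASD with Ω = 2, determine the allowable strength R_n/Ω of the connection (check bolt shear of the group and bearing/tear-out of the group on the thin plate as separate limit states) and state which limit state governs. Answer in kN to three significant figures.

Bolt shear: A_b = π·27²/4 = 572.6 mm²; R_n = 469 × 572.6 × 3 × 2 / 1000 = 1611 kN → 1611 / 2 = 806 kN.
Bearing (1.2 l_c t F_u ≤ 2.4 d t F_u): upper limit = 2.4·27·6·450 / 1000 = 175 kN.
  Edge l_c = 50 − 30/2 = 35 → r_n = 113.4 kN; interior l_c = 80 − 30 = 50 → r_n = 162 kN.
  R_n,bearing = 1·113.4 + 2·162 = 437.4 kN → 437.4 / 2 = 219 kN.
Bearing governs: 219 kN.

219 kN (bearing governs)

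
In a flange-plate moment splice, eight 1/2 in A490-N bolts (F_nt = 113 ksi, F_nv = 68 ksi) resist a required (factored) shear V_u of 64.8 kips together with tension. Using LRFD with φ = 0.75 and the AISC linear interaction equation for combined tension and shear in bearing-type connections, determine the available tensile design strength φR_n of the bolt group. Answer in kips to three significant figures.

65.4 kips

A_b = π·0.5²/4 = 0.1963 in²; f_rv = 64.8 / (8 × 0.1963) = 41.25 ksi.
F'_nt = 1.3 F_nt − (F_nt / φF_nv) f_rv = 1.3·113 − (113/(0.75·68))·41.25 = 55.5 ksi, capped at F_nt → F'_nt = 55.5 ksi.
R_n = F'_nt · A_b · n = 55.5 × 0.1963 × 8 = 87.17 kips.
Design strength φR_n = 0.75 × 87.17 = 65.4 kips.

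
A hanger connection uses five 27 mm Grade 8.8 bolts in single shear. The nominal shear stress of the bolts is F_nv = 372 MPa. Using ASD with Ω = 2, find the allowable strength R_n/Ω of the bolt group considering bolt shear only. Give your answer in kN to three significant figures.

532 kN

A_b = π × 27² / 4 = 572.6 mm².
R_n = F_nv · A_b · n · n_s = 372 × 572.6 × 5 × 1 / 1000 = 1065 kN.
Allowable strength R_n/Ω = 1065 / 2 = 532 kN.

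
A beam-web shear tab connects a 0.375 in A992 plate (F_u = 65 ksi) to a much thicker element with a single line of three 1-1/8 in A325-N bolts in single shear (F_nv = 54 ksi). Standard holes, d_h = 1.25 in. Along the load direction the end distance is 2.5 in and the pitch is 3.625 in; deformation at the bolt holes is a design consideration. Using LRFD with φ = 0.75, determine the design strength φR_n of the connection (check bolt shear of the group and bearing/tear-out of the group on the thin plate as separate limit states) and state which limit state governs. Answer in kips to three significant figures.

121 kips (bolt shear governs)

Bolt shear: A_b = π·1.125²/4 = 0.994 in²; R_n = 54 × 0.994 × 3 × 1 = 161 kips → 0.75 × 161 = 121 kips.
Bearing (1.2 l_c t F_u ≤ 2.4 d t F_u): upper limit = 2.4·1.125·0.375·65 = 65.81 kips.
  Edge l_c = 2.5 − 1.25/2 = 1.875 → r_n = 54.84 kips; interior l_c = 3.625 − 1.25 = 2.375 → r_n = 65.81 kips.
  R_n,bearing = 1·54.84 + 2·65.81 = 186.5 kips → 0.75 × 186.5 = 140 kips.
Bolt shear governs: 121 kips.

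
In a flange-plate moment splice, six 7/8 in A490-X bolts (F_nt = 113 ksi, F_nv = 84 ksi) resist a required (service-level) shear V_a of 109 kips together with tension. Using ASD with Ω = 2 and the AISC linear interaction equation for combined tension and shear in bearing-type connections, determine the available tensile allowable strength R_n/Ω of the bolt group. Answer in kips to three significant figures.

118 kips

A_b = π·0.875²/4 = 0.6013 in²; f_rv = 109 / (6 × 0.6013) = 30.21 ksi.
F'_nt = 1.3 F_nt − (Ω F_nt / F_nv) f_rv = 1.3·113 − (2·113/84)·30.21 = 65.62 ksi, capped at F_nt → F'_nt = 65.62 ksi.
R_n = F'_nt · A_b · n = 65.62 × 0.6013 × 6 = 236.7 kips.
Allowable strength R_n/Ω = 236.7 / 2 = 118 kips.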